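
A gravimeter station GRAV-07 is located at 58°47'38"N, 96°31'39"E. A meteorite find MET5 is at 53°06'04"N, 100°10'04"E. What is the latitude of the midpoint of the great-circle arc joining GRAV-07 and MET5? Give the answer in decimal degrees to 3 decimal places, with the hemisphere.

55.961°N

GRAV-07: φ = +58.79389°, λ = +96.52750°
MET5: φ = +53.10111°, λ = +100.16778°
Bx = cos φ₂ cos Δλ = 0.599193,  By = cos φ₂ sin Δλ = 0.038121
φₘ = atan2(sin φ₁ + sin φ₂, √((cos φ₁ + Bx)² + By²)) = 55.96084°
λₘ = λ₁ + atan2(By, cos φ₁ + Bx) = 98.48159°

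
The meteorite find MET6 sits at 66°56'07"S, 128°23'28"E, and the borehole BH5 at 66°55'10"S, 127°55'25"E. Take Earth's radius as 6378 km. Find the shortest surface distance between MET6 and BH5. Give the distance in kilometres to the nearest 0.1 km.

20.5 km

MET6: φ = -66.93528°, λ = +128.39111°
BH5: φ = -66.91944°, λ = +127.92361°
Δφ = 0.0158°,  Δλ = -0.4675°
a = sin²(Δφ/2) + cos φ₁ cos φ₂ sin²(Δλ/2) = 0.000003
c = 2·arcsin(√a) = 0.003210 rad = 0.1839°
d = R·c = 6378 × 0.003210 = 20.5 km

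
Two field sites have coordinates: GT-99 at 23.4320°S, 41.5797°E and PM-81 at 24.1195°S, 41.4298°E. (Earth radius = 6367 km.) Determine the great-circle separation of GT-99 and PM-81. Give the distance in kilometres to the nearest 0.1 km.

Δφ = -0.6875°,  Δλ = -0.1499°
a = sin²(Δφ/2) + cos φ₁ cos φ₂ sin²(Δλ/2) = 0.000037
c = 2·arcsin(√a) = 0.012236 rad = 0.7011°
d = R·c = 6367 × 0.012236 = 77.9 km

77.9 km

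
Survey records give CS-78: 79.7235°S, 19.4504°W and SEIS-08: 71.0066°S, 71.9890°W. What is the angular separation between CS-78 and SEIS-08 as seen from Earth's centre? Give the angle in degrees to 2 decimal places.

15.05°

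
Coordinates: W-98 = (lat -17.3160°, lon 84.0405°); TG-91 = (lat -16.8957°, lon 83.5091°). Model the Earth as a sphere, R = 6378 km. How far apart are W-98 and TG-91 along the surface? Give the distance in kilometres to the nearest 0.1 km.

73.4 km

Δφ = 0.4203°,  Δλ = -0.5314°
a = sin²(Δφ/2) + cos φ₁ cos φ₂ sin²(Δλ/2) = 0.000033
c = 2·arcsin(√a) = 0.011506 rad = 0.6592°
d = R·c = 6378 × 0.011506 = 73.4 km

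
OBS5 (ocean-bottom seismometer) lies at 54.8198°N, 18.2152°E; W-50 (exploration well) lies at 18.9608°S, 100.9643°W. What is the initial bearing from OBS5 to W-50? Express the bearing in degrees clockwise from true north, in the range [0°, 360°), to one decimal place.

Δλ = -119.1795°
y = sin Δλ · cos φ₂ = -0.825723
x = cos φ₁ sin φ₂ − sin φ₁ cos φ₂ cos Δλ = 0.189669
θ = atan2(y, x) = -77.0636° → 282.9364° (mod 360°)

282.9°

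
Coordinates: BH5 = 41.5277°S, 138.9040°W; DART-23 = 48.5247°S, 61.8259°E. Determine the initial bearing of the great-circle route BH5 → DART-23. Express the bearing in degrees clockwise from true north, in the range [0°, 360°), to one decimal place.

193.6°

Δλ = -159.2701°
y = sin Δλ · cos φ₂ = -0.234429
x = cos φ₁ sin φ₂ − sin φ₁ cos φ₂ cos Δλ = -0.971573
θ = atan2(y, x) = -166.4345° → 193.5655° (mod 360°)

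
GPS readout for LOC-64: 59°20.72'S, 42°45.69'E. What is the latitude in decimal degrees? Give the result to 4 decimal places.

59° + 20.72′/60 = 59 + 0.34533 = 59.3453°

59.3453°S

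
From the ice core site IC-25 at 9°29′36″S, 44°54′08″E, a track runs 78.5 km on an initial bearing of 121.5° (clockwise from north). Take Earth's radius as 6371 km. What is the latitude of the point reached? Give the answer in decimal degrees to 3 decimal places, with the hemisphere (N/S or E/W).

IC-25: φ = -9.49333°, λ = +44.90222°
δ = d/R = 78.5/6371 = 0.012321 rad
φ₂ = arcsin(sin φ₁ cos δ + cos φ₁ sin δ cos θ)
   = arcsin(-0.16493·0.99992 + 0.98630·0.01232·-0.52250) = -9.86166°
λ₂ = λ₁ + atan2(sin θ sin δ cos φ₁, cos δ − sin φ₁ sin φ₂) = 45.51318°

9.862°S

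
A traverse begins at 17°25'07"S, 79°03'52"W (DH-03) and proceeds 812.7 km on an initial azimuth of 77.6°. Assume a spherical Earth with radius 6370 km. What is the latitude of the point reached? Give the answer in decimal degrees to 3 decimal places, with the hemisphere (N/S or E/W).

15.715°S

DH-03: φ = -17.41861°, λ = -79.06444°
δ = d/R = 812.7/6370 = 0.127582 rad
φ₂ = arcsin(sin φ₁ cos δ + cos φ₁ sin δ cos θ)
   = arcsin(-0.29935·0.99187 + 0.95414·0.12724·0.21474) = -15.71476°
λ₂ = λ₁ + atan2(sin θ sin δ cos φ₁, cos δ − sin φ₁ sin φ₂) = -71.64722°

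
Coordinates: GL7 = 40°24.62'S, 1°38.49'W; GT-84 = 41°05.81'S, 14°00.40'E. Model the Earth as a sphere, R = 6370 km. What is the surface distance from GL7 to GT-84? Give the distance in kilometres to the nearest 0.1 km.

GL7: φ = -40.41033°, λ = -1.64150°
GT-84: φ = -41.09683°, λ = +14.00667°
Δφ = -0.6865°,  Δλ = 15.6482°
a = sin²(Δφ/2) + cos φ₁ cos φ₂ sin²(Δλ/2) = 0.010670
c = 2·arcsin(√a) = 0.206957 rad = 11.8578°
d = R·c = 6370 × 0.206957 = 1318.3 km

1318.3 km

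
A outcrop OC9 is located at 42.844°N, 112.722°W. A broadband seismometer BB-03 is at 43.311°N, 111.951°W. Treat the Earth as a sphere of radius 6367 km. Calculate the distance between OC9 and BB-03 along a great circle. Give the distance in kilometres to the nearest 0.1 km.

Δφ = 0.4670°,  Δλ = 0.7710°
a = sin²(Δφ/2) + cos φ₁ cos φ₂ sin²(Δλ/2) = 0.000041
c = 2·arcsin(√a) = 0.012769 rad = 0.7316°
d = R·c = 6367 × 0.012769 = 81.3 km

81.3 km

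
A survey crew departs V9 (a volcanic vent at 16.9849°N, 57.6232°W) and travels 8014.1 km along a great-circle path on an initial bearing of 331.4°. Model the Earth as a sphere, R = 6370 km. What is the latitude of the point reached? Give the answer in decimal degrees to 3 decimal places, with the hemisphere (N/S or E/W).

δ = d/R = 8014.1/6370 = 1.258100 rad
φ₂ = arcsin(sin φ₁ cos δ + cos φ₁ sin δ cos θ)
   = arcsin(0.29212·0.30762 + 0.95638·0.95151·0.87798) = 62.72682°
λ₂ = λ₁ + atan2(sin θ sin δ cos φ₁, cos δ − sin φ₁ sin φ₂) = -141.33780°

62.727°N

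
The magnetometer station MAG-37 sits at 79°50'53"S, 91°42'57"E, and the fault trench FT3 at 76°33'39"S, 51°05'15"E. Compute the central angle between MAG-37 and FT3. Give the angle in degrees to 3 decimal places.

8.705°

MAG-37: φ = -79.84806°, λ = +91.71583°
FT3: φ = -76.56083°, λ = +51.08750°
Δφ = 3.2872°,  Δλ = -40.6283°
a = sin²(Δφ/2) + cos φ₁ cos φ₂ sin²(Δλ/2) = 0.005760
c = 2·arcsin(√a) = 0.151935 rad = 8.7053°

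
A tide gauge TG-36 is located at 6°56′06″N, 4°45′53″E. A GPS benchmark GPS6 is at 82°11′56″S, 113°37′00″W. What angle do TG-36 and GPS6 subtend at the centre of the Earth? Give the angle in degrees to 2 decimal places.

100.58°

TG-36: φ = +6.93500°, λ = +4.76472°
GPS6: φ = -82.19889°, λ = -113.61667°
Δφ = -89.1339°,  Δλ = -118.3814°
a = sin²(Δφ/2) + cos φ₁ cos φ₂ sin²(Δλ/2) = 0.591837
c = 2·arcsin(√a) = 1.755519 rad = 100.5838°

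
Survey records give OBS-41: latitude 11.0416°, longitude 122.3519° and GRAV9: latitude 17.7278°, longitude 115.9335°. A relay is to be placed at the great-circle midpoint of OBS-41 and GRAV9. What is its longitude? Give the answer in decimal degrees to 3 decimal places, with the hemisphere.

Bx = cos φ₂ cos Δλ = 0.946544,  By = cos φ₂ sin Δλ = -0.106480
φₘ = atan2(sin φ₁ + sin φ₂, √((cos φ₁ + Bx)² + By²)) = 14.40635°
λₘ = λ₁ + atan2(By, cos φ₁ + Bx) = 119.19083°

119.191°E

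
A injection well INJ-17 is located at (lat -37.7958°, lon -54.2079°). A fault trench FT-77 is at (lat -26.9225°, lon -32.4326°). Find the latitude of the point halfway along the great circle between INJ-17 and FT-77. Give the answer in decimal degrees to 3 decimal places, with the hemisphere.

Bx = cos φ₂ cos Δλ = 0.827999,  By = cos φ₂ sin Δλ = 0.330762
φₘ = atan2(sin φ₁ + sin φ₂, √((cos φ₁ + Bx)² + By²)) = -32.82974°
λₘ = λ₁ + atan2(By, cos φ₁ + Bx) = -42.65570°

32.830°S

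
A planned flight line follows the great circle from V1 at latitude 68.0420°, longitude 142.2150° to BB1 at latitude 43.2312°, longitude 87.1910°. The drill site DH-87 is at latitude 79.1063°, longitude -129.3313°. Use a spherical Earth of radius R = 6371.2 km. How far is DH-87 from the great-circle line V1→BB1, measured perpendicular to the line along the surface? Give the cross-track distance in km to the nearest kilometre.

2031 km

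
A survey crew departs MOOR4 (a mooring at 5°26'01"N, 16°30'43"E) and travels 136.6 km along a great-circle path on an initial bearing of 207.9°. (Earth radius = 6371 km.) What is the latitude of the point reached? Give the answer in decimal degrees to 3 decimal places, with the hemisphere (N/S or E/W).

4.348°N

MOOR4: φ = +5.43361°, λ = +16.51194°
δ = d/R = 136.6/6371 = 0.021441 rad
φ₂ = arcsin(sin φ₁ cos δ + cos φ₁ sin δ cos θ)
   = arcsin(0.09469·0.99977 + 0.99551·0.02144·-0.88377) = 4.34767°
λ₂ = λ₁ + atan2(sin θ sin δ cos φ₁, cos δ − sin φ₁ sin φ₂) = 15.93548°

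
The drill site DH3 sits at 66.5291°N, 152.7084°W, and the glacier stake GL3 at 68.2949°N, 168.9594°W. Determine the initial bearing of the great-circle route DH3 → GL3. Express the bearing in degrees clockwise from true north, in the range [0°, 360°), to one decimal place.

Δλ = -16.2510°
y = sin Δλ · cos φ₂ = -0.103495
x = cos φ₁ sin φ₂ − sin φ₁ cos φ₂ cos Δλ = 0.044368
θ = atan2(y, x) = -66.7953° → 293.2047° (mod 360°)

293.2°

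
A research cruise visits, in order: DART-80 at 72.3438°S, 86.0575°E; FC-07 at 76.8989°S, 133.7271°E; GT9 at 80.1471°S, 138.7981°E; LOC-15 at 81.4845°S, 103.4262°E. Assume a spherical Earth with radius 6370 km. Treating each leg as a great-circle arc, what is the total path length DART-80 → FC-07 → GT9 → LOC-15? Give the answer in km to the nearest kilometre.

2457 km

DART-80→FC-07: c = 0.226813 rad, d = 1444.80 km
FC-07→GT9: c = 0.059311 rad, d = 377.81 km
GT9→LOC-15: c = 0.099536 rad, d = 634.05 km
Total = 1444.80 + 377.81 + 634.05 = 2456.66 km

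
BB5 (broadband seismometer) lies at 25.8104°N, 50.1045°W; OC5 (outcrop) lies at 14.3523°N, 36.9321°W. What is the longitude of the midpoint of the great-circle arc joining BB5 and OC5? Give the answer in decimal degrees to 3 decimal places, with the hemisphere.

Bx = cos φ₂ cos Δλ = 0.943300,  By = cos φ₂ sin Δλ = 0.220770
φₘ = atan2(sin φ₁ + sin φ₂, √((cos φ₁ + Bx)² + By²)) = 20.20384°
λₘ = λ₁ + atan2(By, cos φ₁ + Bx) = -43.27567°

43.276°W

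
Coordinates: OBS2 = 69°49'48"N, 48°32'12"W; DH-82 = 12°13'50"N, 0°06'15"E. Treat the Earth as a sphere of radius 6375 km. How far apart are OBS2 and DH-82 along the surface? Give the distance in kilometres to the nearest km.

7240 km

OBS2: φ = +69.83000°, λ = -48.53667°
DH-82: φ = +12.23056°, λ = +0.10417°
Δφ = -57.5994°,  Δλ = 48.6408°
a = sin²(Δφ/2) + cos φ₁ cos φ₂ sin²(Δλ/2) = 0.289238
c = 2·arcsin(√a) = 1.135672 rad = 65.0692°
d = R·c = 6375 × 1.135672 = 7239.9 km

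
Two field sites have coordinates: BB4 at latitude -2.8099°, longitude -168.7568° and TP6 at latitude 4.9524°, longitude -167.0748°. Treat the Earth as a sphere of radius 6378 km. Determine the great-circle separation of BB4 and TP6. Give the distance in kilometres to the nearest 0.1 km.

Δφ = 7.7623°,  Δλ = 1.6820°
a = sin²(Δφ/2) + cos φ₁ cos φ₂ sin²(Δλ/2) = 0.004796
c = 2·arcsin(√a) = 0.138616 rad = 7.9421°
d = R·c = 6378 × 0.138616 = 884.1 km

884.1 km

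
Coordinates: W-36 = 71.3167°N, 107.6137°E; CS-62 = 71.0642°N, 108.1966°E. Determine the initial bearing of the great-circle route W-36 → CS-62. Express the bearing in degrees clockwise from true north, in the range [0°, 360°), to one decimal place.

143.1°

Δλ = 0.5829°
y = sin Δλ · cos φ₂ = 0.003301
x = cos φ₁ sin φ₂ − sin φ₁ cos φ₂ cos Δλ = -0.004391
θ = atan2(y, x) = 143.0628° → 143.0628° (mod 360°)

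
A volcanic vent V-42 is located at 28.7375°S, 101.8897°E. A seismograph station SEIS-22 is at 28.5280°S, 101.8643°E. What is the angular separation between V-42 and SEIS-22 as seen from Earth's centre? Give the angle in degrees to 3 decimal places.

0.211°

Δφ = 0.2095°,  Δλ = -0.0254°
a = sin²(Δφ/2) + cos φ₁ cos φ₂ sin²(Δλ/2) = 0.000003
c = 2·arcsin(√a) = 0.003677 rad = 0.2107°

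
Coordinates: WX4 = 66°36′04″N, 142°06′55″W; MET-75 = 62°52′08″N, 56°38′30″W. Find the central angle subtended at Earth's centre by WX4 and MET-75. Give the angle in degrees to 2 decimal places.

WX4: φ = +66.60111°, λ = -142.11528°
MET-75: φ = +62.86889°, λ = -56.64167°
Δφ = -3.7322°,  Δλ = 85.4736°
a = sin²(Δφ/2) + cos φ₁ cos φ₂ sin²(Δλ/2) = 0.084466
c = 2·arcsin(√a) = 0.589769 rad = 33.7913°

33.79°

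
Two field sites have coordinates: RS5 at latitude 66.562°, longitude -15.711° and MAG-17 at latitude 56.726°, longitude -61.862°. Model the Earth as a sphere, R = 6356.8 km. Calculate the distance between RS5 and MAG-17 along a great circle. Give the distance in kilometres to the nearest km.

Δφ = -9.8360°,  Δλ = -46.1510°
a = sin²(Δφ/2) + cos φ₁ cos φ₂ sin²(Δλ/2) = 0.040874
c = 2·arcsin(√a) = 0.407151 rad = 23.3280°
d = R·c = 6356.8 × 0.407151 = 2588.2 km

2588 km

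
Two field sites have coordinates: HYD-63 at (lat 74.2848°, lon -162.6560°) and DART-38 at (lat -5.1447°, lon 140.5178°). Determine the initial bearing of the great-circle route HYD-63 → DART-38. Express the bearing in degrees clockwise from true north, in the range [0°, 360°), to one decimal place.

236.6°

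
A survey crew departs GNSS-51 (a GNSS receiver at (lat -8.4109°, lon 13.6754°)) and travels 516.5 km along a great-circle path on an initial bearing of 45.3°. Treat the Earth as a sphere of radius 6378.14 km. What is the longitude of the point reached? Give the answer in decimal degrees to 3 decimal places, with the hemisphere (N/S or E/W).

16.985°E

δ = d/R = 516.5/6378.14 = 0.080980 rad
φ₂ = arcsin(sin φ₁ cos δ + cos φ₁ sin δ cos θ)
   = arcsin(-0.14627·0.99672 + 0.98924·0.08089·0.70339) = -5.13515°
λ₂ = λ₁ + atan2(sin θ sin δ cos φ₁, cos δ − sin φ₁ sin φ₂) = 16.98488°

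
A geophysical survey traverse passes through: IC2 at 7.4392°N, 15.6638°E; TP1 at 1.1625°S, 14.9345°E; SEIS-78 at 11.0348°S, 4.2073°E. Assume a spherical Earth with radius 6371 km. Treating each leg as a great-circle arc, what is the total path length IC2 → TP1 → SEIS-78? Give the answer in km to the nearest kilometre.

IC2→TP1: c = 0.150664 rad, d = 959.88 km
TP1→SEIS-78: c = 0.253488 rad, d = 1614.97 km
Total = 959.88 + 1614.97 = 2574.85 km

2575 km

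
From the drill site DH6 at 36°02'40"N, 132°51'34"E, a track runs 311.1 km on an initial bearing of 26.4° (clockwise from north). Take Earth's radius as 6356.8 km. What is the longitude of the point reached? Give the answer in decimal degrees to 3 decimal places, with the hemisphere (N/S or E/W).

134.453°E

DH6: φ = +36.04444°, λ = +132.85944°
δ = d/R = 311.1/6356.8 = 0.048940 rad
φ₂ = arcsin(sin φ₁ cos δ + cos φ₁ sin δ cos θ)
   = arcsin(0.58841·0.99880 + 0.80856·0.04892·0.89571) = 38.54565°
λ₂ = λ₁ + atan2(sin θ sin δ cos φ₁, cos δ − sin φ₁ sin φ₂) = 134.45313°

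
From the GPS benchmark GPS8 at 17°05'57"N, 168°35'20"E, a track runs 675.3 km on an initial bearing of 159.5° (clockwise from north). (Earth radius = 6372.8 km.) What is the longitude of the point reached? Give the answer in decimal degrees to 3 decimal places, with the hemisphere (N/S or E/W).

170.754°E

GPS8: φ = +17.09917°, λ = +168.58889°
δ = d/R = 675.3/6372.8 = 0.105966 rad
φ₂ = arcsin(sin φ₁ cos δ + cos φ₁ sin δ cos θ)
   = arcsin(0.29403·0.99439 + 0.95580·0.10577·-0.93667) = 11.40171°
λ₂ = λ₁ + atan2(sin θ sin δ cos φ₁, cos δ − sin φ₁ sin φ₂) = 170.75440°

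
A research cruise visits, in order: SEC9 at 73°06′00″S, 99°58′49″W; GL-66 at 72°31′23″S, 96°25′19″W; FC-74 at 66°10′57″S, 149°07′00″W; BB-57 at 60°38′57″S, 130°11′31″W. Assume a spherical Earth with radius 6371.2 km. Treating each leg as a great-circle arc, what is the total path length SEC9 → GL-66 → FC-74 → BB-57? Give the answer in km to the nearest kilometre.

3353 km

SEC9: φ = -73.10000°, λ = -99.98028°
GL-66: φ = -72.52306°, λ = -96.42194°
FC-74: φ = -66.18250°, λ = -149.11667°
BB-57: φ = -60.64917°, λ = -130.19194°
SEC9→GL-66: c = 0.020929 rad, d = 133.34 km
GL-66→FC-74: c = 0.329800 rad, d = 2101.22 km
FC-74→BB-57: c = 0.175491 rad, d = 1118.09 km
Total = 133.34 + 2101.22 + 1118.09 = 3352.66 km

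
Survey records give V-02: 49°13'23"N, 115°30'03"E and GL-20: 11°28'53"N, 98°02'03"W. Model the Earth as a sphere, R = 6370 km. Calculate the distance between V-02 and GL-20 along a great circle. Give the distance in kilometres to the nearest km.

V-02: φ = +49.22306°, λ = +115.50083°
GL-20: φ = +11.48139°, λ = -98.03417°
Δφ = -37.7417°,  Δλ = 146.4650°
a = sin²(Δφ/2) + cos φ₁ cos φ₂ sin²(Δλ/2) = 0.691389
c = 2·arcsin(√a) = 1.963598 rad = 112.5059°
d = R·c = 6370 × 1.963598 = 12508.1 km

12508 km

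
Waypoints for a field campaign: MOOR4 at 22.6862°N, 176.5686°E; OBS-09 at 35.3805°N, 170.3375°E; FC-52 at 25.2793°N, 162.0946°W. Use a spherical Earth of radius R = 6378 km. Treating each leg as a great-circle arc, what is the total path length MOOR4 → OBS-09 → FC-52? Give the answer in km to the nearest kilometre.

4402 km

MOOR4→OBS-09: c = 0.240948 rad, d = 1536.76 km
OBS-09→FC-52: c = 0.449200 rad, d = 2865.00 km
Total = 1536.76 + 2865.00 = 4401.76 km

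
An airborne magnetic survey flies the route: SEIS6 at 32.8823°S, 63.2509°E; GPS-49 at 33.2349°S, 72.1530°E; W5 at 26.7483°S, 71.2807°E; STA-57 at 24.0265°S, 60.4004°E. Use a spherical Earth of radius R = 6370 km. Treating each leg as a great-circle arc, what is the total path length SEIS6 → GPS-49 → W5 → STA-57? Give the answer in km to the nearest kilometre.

SEIS6→GPS-49: c = 0.130324 rad, d = 830.17 km
GPS-49→W5: c = 0.113976 rad, d = 726.03 km
W5→STA-57: c = 0.177942 rad, d = 1133.49 km
Total = 830.17 + 726.03 + 1133.49 = 2689.69 km

2690 km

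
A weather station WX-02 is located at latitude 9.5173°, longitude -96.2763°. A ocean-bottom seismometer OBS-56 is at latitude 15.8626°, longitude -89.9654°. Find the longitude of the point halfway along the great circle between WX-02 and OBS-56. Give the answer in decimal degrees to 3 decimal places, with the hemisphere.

Bx = cos φ₂ cos Δλ = 0.956091,  By = cos φ₂ sin Δλ = 0.105738
φₘ = atan2(sin φ₁ + sin φ₂, √((cos φ₁ + Bx)² + By²)) = 12.70859°
λₘ = λ₁ + atan2(By, cos φ₁ + Bx) = -93.16027°

93.160°W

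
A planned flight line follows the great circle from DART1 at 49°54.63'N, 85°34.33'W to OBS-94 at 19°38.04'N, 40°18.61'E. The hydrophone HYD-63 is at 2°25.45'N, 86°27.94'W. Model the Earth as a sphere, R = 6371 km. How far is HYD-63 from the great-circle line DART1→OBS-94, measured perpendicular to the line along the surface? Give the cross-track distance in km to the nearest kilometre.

DART1: φ = +49.91050°, λ = -85.57217°
OBS-94: φ = +19.63400°, λ = +40.31017°
HYD-63: φ = +2.42417°, λ = -86.46567°
δ₁₃ = central angle DART1→HYD-63 = 0.828899 rad  (haversine)
θ₁₃ = bearing DART1→HYD-63 = 181.211°,  θ₁₂ = bearing DART1→OBS-94 = 50.071°
dₓₜ = R·arcsin(sin δ₁₃ · sin(θ₁₃ − θ₁₂)) = 6371·arcsin(0.73719·sin(131.140°)) = 3749.830 km
|dₓₜ| = 3749.830 km

3750 km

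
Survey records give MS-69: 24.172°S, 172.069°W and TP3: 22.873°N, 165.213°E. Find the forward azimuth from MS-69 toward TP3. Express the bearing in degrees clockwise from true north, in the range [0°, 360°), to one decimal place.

Δλ = -22.7180°
y = sin Δλ · cos φ₂ = -0.355829
x = cos φ₁ sin φ₂ − sin φ₁ cos φ₂ cos Δλ = 0.702619
θ = atan2(y, x) = -26.8591° → 333.1409° (mod 360°)

333.1°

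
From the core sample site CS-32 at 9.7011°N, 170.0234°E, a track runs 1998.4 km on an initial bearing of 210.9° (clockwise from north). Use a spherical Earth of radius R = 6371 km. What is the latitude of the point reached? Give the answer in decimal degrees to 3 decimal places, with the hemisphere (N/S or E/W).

5.779°S

δ = d/R = 1998.4/6371 = 0.313671 rad
φ₂ = arcsin(sin φ₁ cos δ + cos φ₁ sin δ cos θ)
   = arcsin(0.16851·0.95121 + 0.98570·0.30855·-0.85806) = -5.77868°
λ₂ = λ₁ + atan2(sin θ sin δ cos φ₁, cos δ − sin φ₁ sin φ₂) = 160.85922°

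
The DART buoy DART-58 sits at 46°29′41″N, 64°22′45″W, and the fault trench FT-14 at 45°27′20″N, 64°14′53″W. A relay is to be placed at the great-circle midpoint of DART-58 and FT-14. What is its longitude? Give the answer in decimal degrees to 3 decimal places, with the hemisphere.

64.313°W

DART-58: φ = +46.49472°, λ = -64.37917°
FT-14: φ = +45.45556°, λ = -64.24806°
Bx = cos φ₂ cos Δλ = 0.701460,  By = cos φ₂ sin Δλ = 0.001605
φₘ = atan2(sin φ₁ + sin φ₂, √((cos φ₁ + Bx)² + By²)) = 45.97516°
λₘ = λ₁ + atan2(By, cos φ₁ + Bx) = -64.31300°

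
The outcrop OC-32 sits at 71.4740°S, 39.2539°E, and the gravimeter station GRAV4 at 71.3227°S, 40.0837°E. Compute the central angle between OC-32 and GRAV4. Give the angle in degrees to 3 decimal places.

0.305°

Δφ = 0.1513°,  Δλ = 0.8298°
a = sin²(Δφ/2) + cos φ₁ cos φ₂ sin²(Δλ/2) = 0.000007
c = 2·arcsin(√a) = 0.005321 rad = 0.3049°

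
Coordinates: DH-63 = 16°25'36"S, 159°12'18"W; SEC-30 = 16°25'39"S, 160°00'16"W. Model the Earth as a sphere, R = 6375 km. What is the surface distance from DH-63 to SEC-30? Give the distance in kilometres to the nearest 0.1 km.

DH-63: φ = -16.42667°, λ = -159.20500°
SEC-30: φ = -16.42750°, λ = -160.00444°
Δφ = -0.0008°,  Δλ = -0.7994°
a = sin²(Δφ/2) + cos φ₁ cos φ₂ sin²(Δλ/2) = 0.000045
c = 2·arcsin(√a) = 0.013383 rad = 0.7668°
d = R·c = 6375 × 0.013383 = 85.3 km

85.3 km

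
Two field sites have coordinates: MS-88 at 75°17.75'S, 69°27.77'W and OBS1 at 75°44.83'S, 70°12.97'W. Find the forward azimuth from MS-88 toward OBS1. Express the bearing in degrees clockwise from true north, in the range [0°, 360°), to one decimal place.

202.3°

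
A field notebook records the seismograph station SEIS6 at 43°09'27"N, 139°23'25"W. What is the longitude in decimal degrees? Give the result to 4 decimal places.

139.3903°W

139° + 23′/60 + 25″/3600 = 139 + 0.38333 + 0.00694 = 139.3903°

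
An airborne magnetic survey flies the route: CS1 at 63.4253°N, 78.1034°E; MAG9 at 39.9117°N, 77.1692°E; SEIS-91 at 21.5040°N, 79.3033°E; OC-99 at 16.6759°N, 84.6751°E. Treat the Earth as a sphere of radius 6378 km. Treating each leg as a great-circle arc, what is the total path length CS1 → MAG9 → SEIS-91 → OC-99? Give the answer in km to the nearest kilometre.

5457 km

CS1→MAG9: c = 0.410504 rad, d = 2618.19 km
MAG9→SEIS-91: c = 0.322839 rad, d = 2059.07 km
SEIS-91→OC-99: c = 0.122245 rad, d = 779.68 km
Total = 2618.19 + 2059.07 + 779.68 = 5456.94 km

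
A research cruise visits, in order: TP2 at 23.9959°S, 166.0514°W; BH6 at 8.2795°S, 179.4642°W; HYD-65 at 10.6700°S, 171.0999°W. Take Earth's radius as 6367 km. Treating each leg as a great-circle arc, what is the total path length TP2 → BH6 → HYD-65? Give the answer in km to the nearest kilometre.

3209 km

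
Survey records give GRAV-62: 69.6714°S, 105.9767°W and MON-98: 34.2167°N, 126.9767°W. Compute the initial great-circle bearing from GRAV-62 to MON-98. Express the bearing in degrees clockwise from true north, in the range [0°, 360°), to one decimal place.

342.1°

Δλ = -21.0000°
y = sin Δλ · cos φ₂ = -0.296340
x = cos φ₁ sin φ₂ − sin φ₁ cos φ₂ cos Δλ = 0.919264
θ = atan2(y, x) = -17.8676° → 342.1324° (mod 360°)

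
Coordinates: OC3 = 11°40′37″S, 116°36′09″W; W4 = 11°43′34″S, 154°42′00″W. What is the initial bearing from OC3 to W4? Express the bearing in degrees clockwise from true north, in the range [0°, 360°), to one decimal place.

265.9°

OC3: φ = -11.67694°, λ = -116.60250°
W4: φ = -11.72611°, λ = -154.70000°
Δλ = -38.0975°
y = sin Δλ · cos φ₂ = -0.604125
x = cos φ₁ sin φ₂ − sin φ₁ cos φ₂ cos Δλ = -0.043076
θ = atan2(y, x) = -94.0784° → 265.9216° (mod 360°)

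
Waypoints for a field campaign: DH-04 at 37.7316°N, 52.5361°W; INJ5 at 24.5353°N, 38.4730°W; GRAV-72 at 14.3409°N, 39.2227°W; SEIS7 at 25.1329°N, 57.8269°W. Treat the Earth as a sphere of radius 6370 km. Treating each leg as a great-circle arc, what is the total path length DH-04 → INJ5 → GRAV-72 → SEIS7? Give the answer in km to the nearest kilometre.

5400 km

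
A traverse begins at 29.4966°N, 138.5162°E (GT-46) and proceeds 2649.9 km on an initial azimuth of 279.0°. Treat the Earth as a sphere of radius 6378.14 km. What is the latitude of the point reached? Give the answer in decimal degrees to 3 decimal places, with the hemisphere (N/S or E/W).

δ = d/R = 2649.9/6378.14 = 0.415466 rad
φ₂ = arcsin(sin φ₁ cos δ + cos φ₁ sin δ cos θ)
   = arcsin(0.49237·0.91493 + 0.87038·0.40362·0.15643) = 30.36061°
λ₂ = λ₁ + atan2(sin θ sin δ cos φ₁, cos δ − sin φ₁ sin φ₂) = 110.99957°

30.361°N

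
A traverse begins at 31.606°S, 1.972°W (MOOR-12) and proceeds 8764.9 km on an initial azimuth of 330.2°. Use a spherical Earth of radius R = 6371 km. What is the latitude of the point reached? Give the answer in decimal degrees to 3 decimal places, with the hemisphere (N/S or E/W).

38.570°N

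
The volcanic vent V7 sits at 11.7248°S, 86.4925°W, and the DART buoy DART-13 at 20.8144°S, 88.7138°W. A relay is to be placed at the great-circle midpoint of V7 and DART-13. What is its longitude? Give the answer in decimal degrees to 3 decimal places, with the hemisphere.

Bx = cos φ₂ cos Δλ = 0.934034,  By = cos φ₂ sin Δλ = -0.036230
φₘ = atan2(sin φ₁ + sin φ₂, √((cos φ₁ + Bx)² + By²)) = -16.27249°
λₘ = λ₁ + atan2(By, cos φ₁ + Bx) = -87.57738°

87.577°W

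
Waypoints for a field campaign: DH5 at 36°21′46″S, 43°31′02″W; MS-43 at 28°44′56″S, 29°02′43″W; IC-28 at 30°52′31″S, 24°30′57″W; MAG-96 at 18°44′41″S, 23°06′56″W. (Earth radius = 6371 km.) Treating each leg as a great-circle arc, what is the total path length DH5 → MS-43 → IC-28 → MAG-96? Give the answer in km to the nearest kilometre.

DH5: φ = -36.36278°, λ = -43.51722°
MS-43: φ = -28.74889°, λ = -29.04528°
IC-28: φ = -30.87528°, λ = -24.51583°
MAG-96: φ = -18.74472°, λ = -23.11556°
DH5→MS-43: c = 0.250528 rad, d = 1596.12 km
MS-43→IC-28: c = 0.077978 rad, d = 496.79 km
IC-28→MAG-96: c = 0.212870 rad, d = 1356.20 km
Total = 1596.12 + 496.79 + 1356.20 = 3449.10 km

3449 km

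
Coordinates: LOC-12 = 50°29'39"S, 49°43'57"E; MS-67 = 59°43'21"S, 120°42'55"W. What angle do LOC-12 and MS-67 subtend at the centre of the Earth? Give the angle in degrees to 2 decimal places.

LOC-12: φ = -50.49417°, λ = +49.73250°
MS-67: φ = -59.72250°, λ = -120.71528°
Δφ = -9.2283°,  Δλ = -170.4478°
a = sin²(Δφ/2) + cos φ₁ cos φ₂ sin²(Δλ/2) = 0.324991
c = 2·arcsin(√a) = 1.213206 rad = 69.5116°

69.51°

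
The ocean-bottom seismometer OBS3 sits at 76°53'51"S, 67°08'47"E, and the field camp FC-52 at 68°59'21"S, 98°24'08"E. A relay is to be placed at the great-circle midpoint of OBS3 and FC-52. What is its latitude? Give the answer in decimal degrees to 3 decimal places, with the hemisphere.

OBS3: φ = -76.89750°, λ = +67.14639°
FC-52: φ = -68.98917°, λ = +98.40222°
Bx = cos φ₂ cos Δλ = 0.306505,  By = cos φ₂ sin Δλ = 0.186034
φₘ = atan2(sin φ₁ + sin φ₂, √((cos φ₁ + Bx)² + By²)) = -73.50828°
λₘ = λ₁ + atan2(By, cos φ₁ + Bx) = 86.38041°

73.508°S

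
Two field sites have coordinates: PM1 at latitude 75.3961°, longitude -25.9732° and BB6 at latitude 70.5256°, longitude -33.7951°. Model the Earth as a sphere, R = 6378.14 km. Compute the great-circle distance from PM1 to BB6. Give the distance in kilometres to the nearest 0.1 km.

598.1 km

Δφ = -4.8705°,  Δλ = -7.8219°
a = sin²(Δφ/2) + cos φ₁ cos φ₂ sin²(Δλ/2) = 0.002196
c = 2·arcsin(√a) = 0.093767 rad = 5.3725°
d = R·c = 6378.14 × 0.093767 = 598.1 km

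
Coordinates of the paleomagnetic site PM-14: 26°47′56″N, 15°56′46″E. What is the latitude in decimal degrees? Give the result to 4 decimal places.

26.7989°N

26° + 47′/60 + 56″/3600 = 26 + 0.78333 + 0.01556 = 26.7989°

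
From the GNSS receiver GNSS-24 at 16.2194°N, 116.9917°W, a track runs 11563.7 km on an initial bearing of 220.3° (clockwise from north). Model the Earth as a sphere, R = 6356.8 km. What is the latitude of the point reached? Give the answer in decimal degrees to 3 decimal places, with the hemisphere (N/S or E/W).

51.123°S

δ = d/R = 11563.7/6356.8 = 1.819107 rad
φ₂ = arcsin(sin φ₁ cos δ + cos φ₁ sin δ cos θ)
   = arcsin(0.27932·-0.24577 + 0.96020·0.96933·-0.76267) = -51.12338°
λ₂ = λ₁ + atan2(sin θ sin δ cos φ₁, cos δ − sin φ₁ sin φ₂) = 150.31496°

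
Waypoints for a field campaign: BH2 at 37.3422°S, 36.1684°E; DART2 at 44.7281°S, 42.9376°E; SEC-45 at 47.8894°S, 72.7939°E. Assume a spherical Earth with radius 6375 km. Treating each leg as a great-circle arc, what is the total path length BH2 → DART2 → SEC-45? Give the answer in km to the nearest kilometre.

3305 km

BH2→DART2: c = 0.156586 rad, d = 998.24 km
DART2→SEC-45: c = 0.361837 rad, d = 2306.71 km
Total = 998.24 + 2306.71 = 3304.95 km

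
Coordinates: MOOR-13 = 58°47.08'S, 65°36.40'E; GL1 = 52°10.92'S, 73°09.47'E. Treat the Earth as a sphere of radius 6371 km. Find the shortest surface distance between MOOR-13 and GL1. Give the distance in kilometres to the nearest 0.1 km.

MOOR-13: φ = -58.78467°, λ = +65.60667°
GL1: φ = -52.18200°, λ = +73.15783°
Δφ = 6.6027°,  Δλ = 7.5512°
a = sin²(Δφ/2) + cos φ₁ cos φ₂ sin²(Δλ/2) = 0.004694
c = 2·arcsin(√a) = 0.137135 rad = 7.8573°
d = R·c = 6371 × 0.137135 = 873.7 km

873.7 km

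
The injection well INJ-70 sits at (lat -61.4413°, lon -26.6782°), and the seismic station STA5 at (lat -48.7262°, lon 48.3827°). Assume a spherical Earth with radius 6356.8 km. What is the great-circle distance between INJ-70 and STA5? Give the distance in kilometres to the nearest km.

Δφ = 12.7151°,  Δλ = 75.0609°
a = sin²(Δφ/2) + cos φ₁ cos φ₂ sin²(Δλ/2) = 0.129291
c = 2·arcsin(√a) = 0.735616 rad = 42.1477°
d = R·c = 6356.8 × 0.735616 = 4676.2 km

4676 km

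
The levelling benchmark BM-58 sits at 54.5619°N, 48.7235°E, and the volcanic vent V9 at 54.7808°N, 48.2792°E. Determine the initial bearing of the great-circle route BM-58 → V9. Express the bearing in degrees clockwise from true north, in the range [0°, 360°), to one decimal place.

Δλ = -0.4443°
y = sin Δλ · cos φ₂ = -0.004472
x = cos φ₁ sin φ₂ − sin φ₁ cos φ₂ cos Δλ = 0.003835
θ = atan2(y, x) = -49.3878° → 310.6122° (mod 360°)

310.6°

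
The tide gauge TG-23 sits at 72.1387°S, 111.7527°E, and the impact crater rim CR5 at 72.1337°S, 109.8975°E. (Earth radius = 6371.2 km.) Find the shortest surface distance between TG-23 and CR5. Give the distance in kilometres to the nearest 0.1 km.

63.3 km

Δφ = 0.0050°,  Δλ = -1.8552°
a = sin²(Δφ/2) + cos φ₁ cos φ₂ sin²(Δλ/2) = 0.000025
c = 2·arcsin(√a) = 0.009933 rad = 0.5691°
d = R·c = 6371.2 × 0.009933 = 63.3 km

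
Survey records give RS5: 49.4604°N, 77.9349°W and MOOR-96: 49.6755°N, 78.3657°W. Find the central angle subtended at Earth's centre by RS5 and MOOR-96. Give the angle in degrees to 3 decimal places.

0.353°

Δφ = 0.2151°,  Δλ = -0.4308°
a = sin²(Δφ/2) + cos φ₁ cos φ₂ sin²(Δλ/2) = 0.000009
c = 2·arcsin(√a) = 0.006154 rad = 0.3526°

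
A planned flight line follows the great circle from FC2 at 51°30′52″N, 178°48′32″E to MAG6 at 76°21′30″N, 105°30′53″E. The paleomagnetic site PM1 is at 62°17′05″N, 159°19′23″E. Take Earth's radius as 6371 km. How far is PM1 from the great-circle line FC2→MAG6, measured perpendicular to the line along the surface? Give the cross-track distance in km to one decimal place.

413.5 km

FC2: φ = +51.51444°, λ = +178.80889°
MAG6: φ = +76.35833°, λ = +105.51472°
PM1: φ = +62.28472°, λ = +159.32306°
δ₁₃ = central angle FC2→PM1 = 0.262258 rad  (haversine)
θ₁₃ = bearing FC2→PM1 = 323.246°,  θ₁₂ = bearing FC2→MAG6 = 337.733°
dₓₜ = R·arcsin(sin δ₁₃ · sin(θ₁₃ − θ₁₂)) = 6371·arcsin(0.25926·sin(-14.487°)) = -413.500 km
|dₓₜ| = 413.500 km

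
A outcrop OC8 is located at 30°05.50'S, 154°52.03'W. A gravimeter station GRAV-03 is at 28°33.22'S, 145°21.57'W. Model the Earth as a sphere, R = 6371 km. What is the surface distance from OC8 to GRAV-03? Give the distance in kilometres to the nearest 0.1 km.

937.2 km

OC8: φ = -30.09167°, λ = -154.86717°
GRAV-03: φ = -28.55367°, λ = -145.35950°
Δφ = 1.5380°,  Δλ = 9.5077°
a = sin²(Δφ/2) + cos φ₁ cos φ₂ sin²(Δλ/2) = 0.005400
c = 2·arcsin(√a) = 0.147101 rad = 8.4282°
d = R·c = 6371 × 0.147101 = 937.2 km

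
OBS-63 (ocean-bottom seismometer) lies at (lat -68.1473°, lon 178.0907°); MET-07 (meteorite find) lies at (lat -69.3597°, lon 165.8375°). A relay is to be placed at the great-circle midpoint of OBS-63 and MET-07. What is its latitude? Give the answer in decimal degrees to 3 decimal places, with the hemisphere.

Bx = cos φ₂ cos Δλ = 0.344470,  By = cos φ₂ sin Δλ = -0.074812
φₘ = atan2(sin φ₁ + sin φ₂, √((cos φ₁ + Bx)² + By²)) = -68.86403°
λₘ = λ₁ + atan2(By, cos φ₁ + Bx) = 172.13146°

68.864°S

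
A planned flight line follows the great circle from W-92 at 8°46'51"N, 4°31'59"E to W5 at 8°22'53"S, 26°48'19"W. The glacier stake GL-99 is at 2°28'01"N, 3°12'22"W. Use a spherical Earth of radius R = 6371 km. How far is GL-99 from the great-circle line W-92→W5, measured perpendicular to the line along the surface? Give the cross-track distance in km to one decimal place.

W-92: φ = +8.78083°, λ = +4.53306°
W5: φ = -8.38139°, λ = -26.80528°
GL-99: φ = +2.46694°, λ = -3.20611°
δ₁₃ = central angle W-92→GL-99 = 0.173765 rad  (haversine)
θ₁₃ = bearing W-92→GL-99 = 231.093°,  θ₁₂ = bearing W-92→W5 = 242.047°
dₓₜ = R·arcsin(sin δ₁₃ · sin(θ₁₃ − θ₁₂)) = 6371·arcsin(0.17289·sin(-10.954°)) = -209.339 km
|dₓₜ| = 209.339 km

209.3 km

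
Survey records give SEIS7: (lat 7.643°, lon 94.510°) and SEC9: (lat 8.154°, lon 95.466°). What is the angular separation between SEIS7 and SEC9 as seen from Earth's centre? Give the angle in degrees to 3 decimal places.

1.076°

Δφ = 0.5110°,  Δλ = 0.9560°
a = sin²(Δφ/2) + cos φ₁ cos φ₂ sin²(Δλ/2) = 0.000088
c = 2·arcsin(√a) = 0.018780 rad = 1.0760°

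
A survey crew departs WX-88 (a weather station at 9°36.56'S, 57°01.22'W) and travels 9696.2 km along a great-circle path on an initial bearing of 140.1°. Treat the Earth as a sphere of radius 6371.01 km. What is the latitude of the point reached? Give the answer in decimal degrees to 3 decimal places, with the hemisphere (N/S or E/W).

49.787°S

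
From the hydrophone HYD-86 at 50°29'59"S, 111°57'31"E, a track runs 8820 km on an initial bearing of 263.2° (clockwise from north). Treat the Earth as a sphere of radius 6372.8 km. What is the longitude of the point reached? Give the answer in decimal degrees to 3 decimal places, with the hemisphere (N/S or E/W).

23.623°E

HYD-86: φ = -50.49972°, λ = +111.95861°
δ = d/R = 8820/6372.8 = 1.384007 rad
φ₂ = arcsin(sin φ₁ cos δ + cos φ₁ sin δ cos θ)
   = arcsin(-0.77162·0.18571 + 0.63608·0.98261·-0.11840) = -12.55041°
λ₂ = λ₁ + atan2(sin θ sin δ cos φ₁, cos δ − sin φ₁ sin φ₂) = 23.62293°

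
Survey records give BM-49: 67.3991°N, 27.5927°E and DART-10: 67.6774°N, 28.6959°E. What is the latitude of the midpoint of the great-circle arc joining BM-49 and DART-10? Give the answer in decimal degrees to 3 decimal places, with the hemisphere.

Bx = cos φ₂ cos Δλ = 0.379751,  By = cos φ₂ sin Δλ = 0.007313
φₘ = atan2(sin φ₁ + sin φ₂, √((cos φ₁ + Bx)² + By²)) = 67.53919°
λₘ = λ₁ + atan2(By, cos φ₁ + Bx) = 28.14106°

67.539°N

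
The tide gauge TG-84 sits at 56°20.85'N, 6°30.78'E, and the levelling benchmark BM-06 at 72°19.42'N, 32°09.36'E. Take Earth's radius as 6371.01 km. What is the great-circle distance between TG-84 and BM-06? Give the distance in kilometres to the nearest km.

2127 km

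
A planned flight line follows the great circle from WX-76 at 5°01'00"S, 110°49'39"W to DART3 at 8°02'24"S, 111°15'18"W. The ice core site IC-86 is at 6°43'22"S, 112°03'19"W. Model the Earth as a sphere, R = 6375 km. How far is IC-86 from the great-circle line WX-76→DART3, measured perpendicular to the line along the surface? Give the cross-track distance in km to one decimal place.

WX-76: φ = -5.01667°, λ = -110.82750°
DART3: φ = -8.04000°, λ = -111.25500°
IC-86: φ = -6.72278°, λ = -112.05528°
δ₁₃ = central angle WX-76→IC-86 = 0.036620 rad  (haversine)
θ₁₃ = bearing WX-76→IC-86 = 215.537°,  θ₁₂ = bearing WX-76→DART3 = 187.973°
dₓₜ = R·arcsin(sin δ₁₃ · sin(θ₁₃ − θ₁₂)) = 6375·arcsin(0.03661·sin(27.563°)) = 108.007 km
|dₓₜ| = 108.007 km

108.0 km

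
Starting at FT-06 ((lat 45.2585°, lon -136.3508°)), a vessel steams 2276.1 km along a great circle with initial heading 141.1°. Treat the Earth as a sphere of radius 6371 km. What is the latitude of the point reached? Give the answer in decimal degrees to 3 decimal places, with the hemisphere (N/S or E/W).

δ = d/R = 2276.1/6371 = 0.357259 rad
φ₂ = arcsin(sin φ₁ cos δ + cos φ₁ sin δ cos θ)
   = arcsin(0.71029·0.93686 + 0.70391·0.34971·-0.77824) = 28.28559°
λ₂ = λ₁ + atan2(sin θ sin δ cos φ₁, cos δ − sin φ₁ sin φ₂) = -121.90994°

28.286°N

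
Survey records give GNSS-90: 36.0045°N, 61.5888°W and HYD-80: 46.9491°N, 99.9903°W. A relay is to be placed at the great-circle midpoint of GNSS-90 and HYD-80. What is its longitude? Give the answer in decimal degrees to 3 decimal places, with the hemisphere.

Bx = cos φ₂ cos Δλ = 0.534976,  By = cos φ₂ sin Δλ = -0.424039
φₘ = atan2(sin φ₁ + sin φ₂, √((cos φ₁ + Bx)² + By²)) = 43.09650°
λₘ = λ₁ + atan2(By, cos φ₁ + Bx) = -79.10022°

79.100°W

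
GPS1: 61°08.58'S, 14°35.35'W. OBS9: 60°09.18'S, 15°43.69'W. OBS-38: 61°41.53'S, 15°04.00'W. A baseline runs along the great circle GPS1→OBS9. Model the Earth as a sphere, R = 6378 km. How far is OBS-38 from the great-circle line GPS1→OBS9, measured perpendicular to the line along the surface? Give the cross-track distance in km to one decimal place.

GPS1: φ = -61.14300°, λ = -14.58917°
OBS9: φ = -60.15300°, λ = -15.72817°
OBS-38: φ = -61.69217°, λ = -15.06667°
δ₁₃ = central angle GPS1→OBS-38 = 0.010381 rad  (haversine)
θ₁₃ = bearing GPS1→OBS-38 = 202.377°,  θ₁₂ = bearing GPS1→OBS9 = 330.082°
dₓₜ = R·arcsin(sin δ₁₃ · sin(θ₁₃ − θ₁₂)) = 6378·arcsin(0.01038·sin(-127.705°)) = -52.383 km
|dₓₜ| = 52.383 km

52.4 km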